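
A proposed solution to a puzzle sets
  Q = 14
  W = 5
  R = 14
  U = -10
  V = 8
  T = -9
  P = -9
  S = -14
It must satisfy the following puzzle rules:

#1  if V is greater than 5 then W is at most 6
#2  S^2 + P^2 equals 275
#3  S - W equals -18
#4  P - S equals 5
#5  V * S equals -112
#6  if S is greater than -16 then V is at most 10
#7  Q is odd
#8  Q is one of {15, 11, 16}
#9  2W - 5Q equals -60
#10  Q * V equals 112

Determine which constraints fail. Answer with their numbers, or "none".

#1 V = 8 > 5, so we need W ≤ 6; W = 5 ≤ 6 — satisfied.
#2 S^2 + P^2 = (-14)^2 + (-9)^2 = 196 + 81 = 277, not 275 — violated.
#3 S - W = -14 - 5 = -19, not -18 — violated.
#4 P - S = -9 - (-14) = 5 — satisfied.
#5 V * S = 8 * (-14) = -112 — satisfied.
#6 S = -14 > -16, so we need V ≤ 10; V = 8 ≤ 10 — satisfied.
#7 Q = 14 is even — violated.
#8 Q = 14 is not in {15, 11, 16} — violated.
#9 2W - 5Q = 2(5) - 5(14) = -60 — satisfied.
#10 Q * V = 14 * 8 = 112 — satisfied.

Constraints 2, 3, 7, and 8 are violated.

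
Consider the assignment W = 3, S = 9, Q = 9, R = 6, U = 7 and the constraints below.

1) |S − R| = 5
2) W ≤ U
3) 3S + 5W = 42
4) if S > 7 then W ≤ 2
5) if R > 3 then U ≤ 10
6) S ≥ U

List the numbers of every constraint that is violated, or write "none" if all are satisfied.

Constraints 1, 4 are violated.

1) |9 − 6| = 3, not 5  FAIL
2) W = 3, U = 7; 3 ≤ 7  OK
3) 3S + 5W = 3(9) + 5(3) = 42  OK
4) S = 9 > 7, so we need W ≤ 2; but W = 3 > 2  FAIL
5) R = 6 > 3, so we need U ≤ 10; U = 7 ≤ 10  OK
6) S = 9, U = 7; 9 ≥ 7  OK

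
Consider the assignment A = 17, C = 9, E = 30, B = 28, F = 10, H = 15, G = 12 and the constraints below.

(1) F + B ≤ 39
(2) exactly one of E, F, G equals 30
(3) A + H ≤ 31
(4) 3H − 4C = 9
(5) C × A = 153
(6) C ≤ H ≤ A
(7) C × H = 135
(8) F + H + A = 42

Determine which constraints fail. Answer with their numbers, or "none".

Violated: 3.

(1) F + B = 10 + 28 = 38; 38 ≤ 39 — holds.
(2) E=30, F=10, G=12; 1 of them equals 30 — holds.
(3) A + H = 17 + 15 = 32; 32 > 31, bound 31 not met — does not hold.
(4) 3H − 4C = 3(15) − 4(9) = 9 — holds.
(5) C × A = 9 × 17 = 153 — holds.
(6) values 9 ≤ 15 ≤ 17 — holds.
(7) C × H = 9 × 15 = 135 — holds.
(8) F + H + A = 10 + 15 + 17 = 42 — holds.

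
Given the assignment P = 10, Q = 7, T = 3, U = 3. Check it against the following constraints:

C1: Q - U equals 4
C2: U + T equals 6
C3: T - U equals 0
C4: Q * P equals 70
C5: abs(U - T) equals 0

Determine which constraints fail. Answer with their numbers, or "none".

No violations.

C1: Q - U = 7 - 3 = 4  ✓
C2: U + T = 3 + 3 = 6  ✓
C3: T - U = 3 - 3 = 0  ✓
C4: Q * P = 7 * 10 = 70  ✓
C5: abs(3 - 3) = 0  ✓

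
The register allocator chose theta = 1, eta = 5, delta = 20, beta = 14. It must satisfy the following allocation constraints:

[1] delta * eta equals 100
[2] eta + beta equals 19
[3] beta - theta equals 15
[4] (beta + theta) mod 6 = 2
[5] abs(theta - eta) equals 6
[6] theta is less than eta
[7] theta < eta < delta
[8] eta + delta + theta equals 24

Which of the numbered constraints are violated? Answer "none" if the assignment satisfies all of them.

[1] delta * eta = 20 * 5 = 100 — OK.
[2] eta + beta = 5 + 14 = 19 — OK.
[3] beta - theta = 14 - 1 = 13, not 15 — violated.
[4] beta + theta = 15; 15 mod 6 = 3, not 2 — violated.
[5] abs(1 - 5) = 4, not 6 — violated.
[6] theta = 1, eta = 5; 1 < 5 — OK.
[7] values 1 < 5 < 20 — OK.
[8] eta + delta + theta = 5 + 20 + 1 = 26, not 24 — violated.

No — constraints 3, 4, 5, 8 are not satisfied.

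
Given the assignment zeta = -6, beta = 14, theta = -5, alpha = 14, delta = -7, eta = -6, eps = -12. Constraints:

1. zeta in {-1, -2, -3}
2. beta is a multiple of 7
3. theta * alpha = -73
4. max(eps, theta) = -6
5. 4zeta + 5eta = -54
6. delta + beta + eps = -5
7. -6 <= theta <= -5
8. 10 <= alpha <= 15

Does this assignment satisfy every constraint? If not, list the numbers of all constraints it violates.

1. zeta = -6 is not in {-1, -2, -3}  false
2. 14 / 7 = 2, so 7 divides 14  true
3. theta * alpha = -5 * 14 = -70, not -73  false
4. max(-12, -5) = -5, not -6  false
5. 4zeta + 5eta = 4(-6) + 5(-6) = -54  true
6. delta + beta + eps = -7 + 14 + (-12) = -5  true
7. theta = -5 lies in [-6, -5]  true
8. alpha = 14 lies in [10, 15]  true

Constraints 1, 3, and 4 do not hold.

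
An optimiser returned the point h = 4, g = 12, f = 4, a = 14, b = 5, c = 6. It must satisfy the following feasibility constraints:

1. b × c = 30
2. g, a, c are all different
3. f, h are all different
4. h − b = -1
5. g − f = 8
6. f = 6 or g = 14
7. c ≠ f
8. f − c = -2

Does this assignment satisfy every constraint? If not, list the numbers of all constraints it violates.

1. b × c = 5 × 6 = 30 — OK.
2. values 12, 14, 6 are pairwise distinct — OK.
3. f = h = 4, not all different — violated.
4. h − b = 4 − 5 = -1 — OK.
5. g − f = 12 − 4 = 8 — OK.
6. f = 4 ≠ 6 and g = 12 ≠ 14; both disjuncts false — violated.
7. c = 6, f = 4; distinct — OK.
8. f − c = 4 − 6 = -2 — OK.

No — constraints 3, 6 are not satisfied.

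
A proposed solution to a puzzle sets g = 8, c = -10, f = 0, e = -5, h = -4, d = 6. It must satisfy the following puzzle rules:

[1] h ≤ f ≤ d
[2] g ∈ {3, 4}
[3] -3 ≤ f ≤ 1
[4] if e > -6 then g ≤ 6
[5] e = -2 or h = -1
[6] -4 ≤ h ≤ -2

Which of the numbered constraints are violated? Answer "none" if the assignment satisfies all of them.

Constraints 2, 4, and 5 are violated.

[1] values -4 ≤ 0 ≤ 6  yes
[2] g = 8 is not in {3, 4}  no
[3] f = 0 lies in [-3, 1]  yes
[4] e = -5 > -6, so we need g ≤ 6; but g = 8 > 6  no
[5] e = -5 ≠ -2 and h = -4 ≠ -1; both disjuncts false  no
[6] h = -4 lies in [-4, -2]  yes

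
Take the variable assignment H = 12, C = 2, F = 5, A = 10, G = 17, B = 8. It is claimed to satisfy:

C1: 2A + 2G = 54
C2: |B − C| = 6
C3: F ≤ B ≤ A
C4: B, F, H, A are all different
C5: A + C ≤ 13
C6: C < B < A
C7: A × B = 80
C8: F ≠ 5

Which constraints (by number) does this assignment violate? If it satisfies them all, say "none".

The assignment fails constraint 8.

C1: 2A + 2G = 2(10) + 2(17) = 54  true
C2: |8 − 2| = 6  true
C3: values 5 ≤ 8 ≤ 10  true
C4: values 8, 5, 12, 10 are pairwise distinct  true
C5: A + C = 10 + 2 = 12; 12 ≤ 13  true
C6: values 2 < 8 < 10  true
C7: A × B = 10 × 8 = 80  true
C8: F = 5, but 5 is required to differ  false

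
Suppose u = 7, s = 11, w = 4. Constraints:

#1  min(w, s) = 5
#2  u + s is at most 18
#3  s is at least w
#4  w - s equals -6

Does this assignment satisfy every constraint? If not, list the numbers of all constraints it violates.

Constraints 1, 4 are violated.

#1 min(4, 11) = 4, not 5 — violated.
#2 u + s = 7 + 11 = 18; 18 ≤ 18 — OK.
#3 s = 11, w = 4; 11 ≥ 4 — OK.
#4 w - s = 4 - 11 = -7, not -6 — violated.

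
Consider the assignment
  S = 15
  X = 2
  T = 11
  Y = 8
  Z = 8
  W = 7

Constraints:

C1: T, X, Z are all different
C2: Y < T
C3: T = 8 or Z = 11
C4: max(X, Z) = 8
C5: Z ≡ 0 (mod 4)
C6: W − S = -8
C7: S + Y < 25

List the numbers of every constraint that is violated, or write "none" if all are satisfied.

C1: values 11, 2, 8 are pairwise distinct — holds.
C2: Y = 8, T = 11; 8 < 11 — holds.
C3: T = 11 ≠ 8 and Z = 8 ≠ 11; both disjuncts false — does not hold.
C4: max(2, 8) = 8 — holds.
C5: 8 mod 4 = 0 — holds.
C6: W − S = 7 − 15 = -8 — holds.
C7: S + Y = 15 + 8 = 23; 23 < 25 — holds.

The assignment fails constraint 3.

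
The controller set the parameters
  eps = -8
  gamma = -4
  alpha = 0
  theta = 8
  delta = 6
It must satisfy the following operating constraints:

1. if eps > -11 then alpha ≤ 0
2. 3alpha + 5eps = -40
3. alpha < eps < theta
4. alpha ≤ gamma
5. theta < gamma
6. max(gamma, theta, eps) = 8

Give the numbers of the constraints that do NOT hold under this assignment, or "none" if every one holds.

1. eps = -8 > -11, so we need alpha ≤ 0; alpha = 0 ≤ 0  holds
2. 3alpha + 5eps = 3(0) + 5(-8) = -40  holds
3. values 0, -8, 8; alpha = 0 is not < eps = -8  fails
4. alpha = 0, gamma = -4; 0 > -4 (want ≤)  fails
5. theta = 8, gamma = -4; 8 ≥ -4 (want <)  fails
6. max(-4, 8, -8) = 8  holds

The assignment fails constraints 3, 4, and 5.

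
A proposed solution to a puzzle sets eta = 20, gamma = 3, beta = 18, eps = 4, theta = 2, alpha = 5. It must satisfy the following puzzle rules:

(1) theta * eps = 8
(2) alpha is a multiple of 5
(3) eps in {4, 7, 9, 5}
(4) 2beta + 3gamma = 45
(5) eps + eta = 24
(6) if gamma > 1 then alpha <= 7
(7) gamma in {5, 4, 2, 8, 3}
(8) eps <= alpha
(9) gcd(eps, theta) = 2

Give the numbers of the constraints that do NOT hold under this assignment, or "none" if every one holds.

The assignment satisfies every constraint.

(1) theta * eps = 2 * 4 = 8 — OK.
(2) 5 / 5 = 1, so 5 divides 5 — OK.
(3) eps = 4 is in {4, 7, 9, 5} — OK.
(4) 2beta + 3gamma = 2(18) + 3(3) = 45 — OK.
(5) eps + eta = 4 + 20 = 24 — OK.
(6) gamma = 3 > 1, so we need alpha ≤ 7; alpha = 5 ≤ 7 — OK.
(7) gamma = 3 is in {5, 4, 2, 8, 3} — OK.
(8) eps = 4, alpha = 5; 4 ≤ 5 — OK.
(9) gcd(4, 2) = 2 — OK.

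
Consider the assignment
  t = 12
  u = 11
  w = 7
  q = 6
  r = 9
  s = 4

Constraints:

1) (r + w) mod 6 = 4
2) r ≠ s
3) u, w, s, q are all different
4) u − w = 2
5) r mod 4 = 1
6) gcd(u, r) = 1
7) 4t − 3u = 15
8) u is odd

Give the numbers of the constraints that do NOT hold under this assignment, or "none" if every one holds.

No — constraint 4 is not satisfied.

1) r + w = 16; 16 mod 6 = 4  ✓
2) r = 9, s = 4; distinct  ✓
3) values 11, 7, 4, 6 are pairwise distinct  ✓
4) u − w = 11 − 7 = 4, not 2  ✗
5) 9 mod 4 = 1  ✓
6) gcd(11, 9) = 1  ✓
7) 4t − 3u = 4(12) − 3(11) = 15  ✓
8) u = 11 is odd  ✓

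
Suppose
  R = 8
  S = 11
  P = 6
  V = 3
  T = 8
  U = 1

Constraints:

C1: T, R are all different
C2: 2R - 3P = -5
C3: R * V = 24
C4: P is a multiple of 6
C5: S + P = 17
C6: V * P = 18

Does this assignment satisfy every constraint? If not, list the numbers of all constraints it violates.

Constraints 1, 2 are violated.

C1: T = R = 8, not all different  ✘
C2: 2R - 3P = 2(8) - 3(6) = -2, not -5  ✘
C3: R * V = 8 * 3 = 24  ✔
C4: 6 / 6 = 1, so 6 divides 6  ✔
C5: S + P = 11 + 6 = 17  ✔
C6: V * P = 3 * 6 = 18  ✔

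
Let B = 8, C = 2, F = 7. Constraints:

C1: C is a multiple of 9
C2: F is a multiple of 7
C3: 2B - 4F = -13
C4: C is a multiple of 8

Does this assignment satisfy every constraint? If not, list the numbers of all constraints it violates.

Violated: 1, 3, 4.

C1: 2 = 9*0 + 2, so 9 does not divide 2  ✗
C2: 7 / 7 = 1, so 7 divides 7  ✓
C3: 2B - 4F = 2(8) - 4(7) = -12, not -13  ✗
C4: 2 = 8*0 + 2, so 8 does not divide 2  ✗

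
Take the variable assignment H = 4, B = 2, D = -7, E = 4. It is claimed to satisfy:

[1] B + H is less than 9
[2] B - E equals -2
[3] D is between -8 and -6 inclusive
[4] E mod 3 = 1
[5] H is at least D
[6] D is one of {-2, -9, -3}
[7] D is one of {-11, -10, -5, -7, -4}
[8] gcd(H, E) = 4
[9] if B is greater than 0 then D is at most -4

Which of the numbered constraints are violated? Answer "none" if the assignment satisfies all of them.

[1] B + H = 2 + 4 = 6; 6 < 9  ✔
[2] B - E = 2 - 4 = -2  ✔
[3] D = -7 lies in [-8, -6]  ✔
[4] 4 mod 3 = 1  ✔
[5] H = 4, D = -7; 4 ≥ -7  ✔
[6] D = -7 is not in {-2, -9, -3}  ✘
[7] D = -7 is in {-11, -10, -5, -7, -4}  ✔
[8] gcd(4, 4) = 4  ✔
[9] B = 2 > 0, so we need D ≤ -4; D = -7 ≤ -4  ✔

Constraint 6 is violated.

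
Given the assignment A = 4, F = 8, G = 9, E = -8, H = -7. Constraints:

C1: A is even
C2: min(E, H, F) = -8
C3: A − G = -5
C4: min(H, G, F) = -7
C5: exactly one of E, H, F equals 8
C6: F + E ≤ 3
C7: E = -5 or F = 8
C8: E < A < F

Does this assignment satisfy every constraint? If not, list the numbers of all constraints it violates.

C1: A = 4 is even  OK
C2: min(-8, -7, 8) = -8  OK
C3: A − G = 4 − 9 = -5  OK
C4: min(-7, 9, 8) = -7  OK
C5: E=-8, H=-7, F=8; 1 of them equals 8  OK
C6: F + E = 8 + (-8) = 0; 0 ≤ 3  OK
C7: E = -8 ≠ -5, but F = 8 = 8 (second disjunct)  OK
C8: values -8 < 4 < 8  OK

No violations.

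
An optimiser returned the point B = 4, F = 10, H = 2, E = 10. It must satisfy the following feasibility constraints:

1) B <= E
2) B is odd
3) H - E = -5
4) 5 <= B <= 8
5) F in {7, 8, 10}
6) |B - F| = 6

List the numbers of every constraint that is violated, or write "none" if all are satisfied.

1) B = 4, E = 10; 4 ≤ 10 — OK.
2) B = 4 is even — violated.
3) H - E = 2 - 10 = -8, not -5 — violated.
4) B = 4 is outside [5, 8] — violated.
5) F = 10 is in {7, 8, 10} — OK.
6) |4 - 10| = 6 — OK.

Constraints 2, 3, 4 do not hold.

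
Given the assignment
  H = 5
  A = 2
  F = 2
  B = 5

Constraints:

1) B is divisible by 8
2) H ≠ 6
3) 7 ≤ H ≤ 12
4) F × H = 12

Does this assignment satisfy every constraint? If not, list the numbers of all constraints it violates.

Constraints 1, 3, and 4 do not hold.

1) 5 = 8×0 + 5, so 8 does not divide 5  FAIL
2) H = 5, and 5 ≠ 6  OK
3) H = 5 is outside [7, 12]  FAIL
4) F × H = 2 × 5 = 10, not 12  FAIL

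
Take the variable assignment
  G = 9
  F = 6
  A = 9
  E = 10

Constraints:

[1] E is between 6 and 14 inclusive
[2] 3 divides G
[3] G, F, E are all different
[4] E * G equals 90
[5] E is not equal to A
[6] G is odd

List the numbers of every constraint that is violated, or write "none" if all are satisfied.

None — every constraint holds.

[1] E = 10 lies in [6, 14]  true
[2] 9 / 3 = 3, so 3 divides 9  true
[3] values 9, 6, 10 are pairwise distinct  true
[4] E * G = 10 * 9 = 90  true
[5] E = 10, A = 9; distinct  true
[6] G = 9 is odd  true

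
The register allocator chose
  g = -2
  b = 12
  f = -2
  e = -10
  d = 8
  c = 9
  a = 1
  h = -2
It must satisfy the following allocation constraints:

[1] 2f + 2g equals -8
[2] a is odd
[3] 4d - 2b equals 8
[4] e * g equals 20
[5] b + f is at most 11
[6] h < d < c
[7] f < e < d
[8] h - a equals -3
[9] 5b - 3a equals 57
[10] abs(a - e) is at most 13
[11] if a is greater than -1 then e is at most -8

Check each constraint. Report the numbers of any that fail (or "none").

Constraint 7 does not hold.

[1] 2f + 2g = 2(-2) + 2(-2) = -8  yes
[2] a = 1 is odd  yes
[3] 4d - 2b = 4(8) - 2(12) = 8  yes
[4] e * g = -10 * (-2) = 20  yes
[5] b + f = 12 + (-2) = 10; 10 ≤ 11  yes
[6] values -2 < 8 < 9  yes
[7] values -2, -10, 8; f = -2 is not < e = -10  no
[8] h - a = -2 - 1 = -3  yes
[9] 5b - 3a = 5(12) - 3(1) = 57  yes
[10] abs(1 - (-10)) = 11; 11 ≤ 13  yes
[11] a = 1 > -1, so we need e ≤ -8; e = -10 ≤ -8  yes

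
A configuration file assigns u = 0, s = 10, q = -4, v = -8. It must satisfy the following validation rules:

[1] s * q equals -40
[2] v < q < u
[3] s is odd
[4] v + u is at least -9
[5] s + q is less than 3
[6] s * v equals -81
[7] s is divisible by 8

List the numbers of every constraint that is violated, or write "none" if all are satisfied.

The assignment fails constraints 3, 5, 6, and 7.

[1] s * q = 10 * (-4) = -40 — holds.
[2] values -8 < -4 < 0 — holds.
[3] s = 10 is even — fails.
[4] v + u = -8 + 0 = -8; -8 ≥ -9 — holds.
[5] s + q = 10 + (-4) = 6; 6 ≥ 3, bound 3 not met — fails.
[6] s * v = 10 * (-8) = -80, not -81 — fails.
[7] 10 = 8*1 + 2, so 8 does not divide 10 — fails.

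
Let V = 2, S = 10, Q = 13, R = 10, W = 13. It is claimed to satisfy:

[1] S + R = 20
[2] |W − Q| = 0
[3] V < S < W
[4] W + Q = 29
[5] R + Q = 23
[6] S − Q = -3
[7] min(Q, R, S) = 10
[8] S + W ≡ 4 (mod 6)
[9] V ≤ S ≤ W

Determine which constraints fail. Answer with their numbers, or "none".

The assignment fails constraints 4, 8.

[1] S + R = 10 + 10 = 20 — satisfied.
[2] |13 − 13| = 0 — satisfied.
[3] values 2 < 10 < 13 — satisfied.
[4] W + Q = 13 + 13 = 26, not 29 — violated.
[5] R + Q = 10 + 13 = 23 — satisfied.
[6] S − Q = 10 − 13 = -3 — satisfied.
[7] min(13, 10, 10) = 10 — satisfied.
[8] S + W = 23; 23 mod 6 = 5, not 4 — violated.
[9] values 2 ≤ 10 ≤ 13 — satisfied.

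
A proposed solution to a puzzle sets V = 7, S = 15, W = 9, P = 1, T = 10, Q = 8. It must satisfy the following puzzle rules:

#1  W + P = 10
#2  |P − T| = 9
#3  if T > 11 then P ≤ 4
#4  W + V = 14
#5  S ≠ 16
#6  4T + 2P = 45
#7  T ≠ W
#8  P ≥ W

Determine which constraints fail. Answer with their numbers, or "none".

Constraints 4, 6, and 8 do not hold.

#1 W + P = 9 + 1 = 10  ✓
#2 |1 − 10| = 9  ✓
#3 T = 10, not > 11; antecedent false, conditional vacuously true  ✓
#4 W + V = 9 + 7 = 16, not 14  ✗
#5 S = 15, and 15 ≠ 16  ✓
#6 4T + 2P = 4(10) + 2(1) = 42, not 45  ✗
#7 T = 10, W = 9; distinct  ✓
#8 P = 1, W = 9; 1 < 9 (want ≥)  ✗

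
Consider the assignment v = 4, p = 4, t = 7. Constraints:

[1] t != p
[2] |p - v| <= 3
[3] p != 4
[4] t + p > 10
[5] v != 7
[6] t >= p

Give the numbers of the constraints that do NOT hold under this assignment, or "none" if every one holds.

[1] t = 7, p = 4; distinct  ✔
[2] |4 - 4| = 0; 0 ≤ 3  ✔
[3] p = 4, but 4 is required to differ  ✘
[4] t + p = 7 + 4 = 11; 11 > 10  ✔
[5] v = 4, and 4 ≠ 7  ✔
[6] t = 7, p = 4; 7 ≥ 4  ✔

No — constraint 3 is not satisfied.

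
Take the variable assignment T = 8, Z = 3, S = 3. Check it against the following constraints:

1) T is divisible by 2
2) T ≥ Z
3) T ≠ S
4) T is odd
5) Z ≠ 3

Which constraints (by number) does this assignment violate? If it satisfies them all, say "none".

1) 8 / 2 = 4, so 2 divides 8 — OK.
2) T = 8, Z = 3; 8 ≥ 3 — OK.
3) T = 8, S = 3; distinct — OK.
4) T = 8 is even — violated.
5) Z = 3, but 3 is required to differ — violated.

The assignment fails constraints 4 and 5.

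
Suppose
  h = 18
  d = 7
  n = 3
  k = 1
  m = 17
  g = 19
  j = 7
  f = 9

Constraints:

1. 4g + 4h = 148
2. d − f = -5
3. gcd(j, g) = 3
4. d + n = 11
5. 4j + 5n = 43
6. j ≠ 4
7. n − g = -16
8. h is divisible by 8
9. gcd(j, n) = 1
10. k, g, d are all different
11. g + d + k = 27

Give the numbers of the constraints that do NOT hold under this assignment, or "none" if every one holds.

1. 4g + 4h = 4(19) + 4(18) = 148 — holds.
2. d − f = 7 − 9 = -2, not -5 — fails.
3. gcd(7, 19) = 1, not 3 — fails.
4. d + n = 7 + 3 = 10, not 11 — fails.
5. 4j + 5n = 4(7) + 5(3) = 43 — holds.
6. j = 7, and 7 ≠ 4 — holds.
7. n − g = 3 − 19 = -16 — holds.
8. 18 = 8×2 + 2, so 8 does not divide 18 — fails.
9. gcd(7, 3) = 1 — holds.
10. values 1, 19, 7 are pairwise distinct — holds.
11. g + d + k = 19 + 7 + 1 = 27 — holds.

No — constraints 2, 3, 4, 8 are not satisfied.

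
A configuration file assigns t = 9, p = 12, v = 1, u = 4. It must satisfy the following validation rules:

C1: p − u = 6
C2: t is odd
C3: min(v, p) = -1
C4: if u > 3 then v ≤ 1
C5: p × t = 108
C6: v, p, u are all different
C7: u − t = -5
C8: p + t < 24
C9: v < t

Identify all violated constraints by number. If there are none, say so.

Violated: 1 and 3.

C1: p − u = 12 − 4 = 8, not 6  fails
C2: t = 9 is odd  holds
C3: min(1, 12) = 1, not -1  fails
C4: u = 4 > 3, so we need v ≤ 1; v = 1 ≤ 1  holds
C5: p × t = 12 × 9 = 108  holds
C6: values 1, 12, 4 are pairwise distinct  holds
C7: u − t = 4 − 9 = -5  holds
C8: p + t = 12 + 9 = 21; 21 < 24  holds
C9: v = 1, t = 9; 1 < 9  holds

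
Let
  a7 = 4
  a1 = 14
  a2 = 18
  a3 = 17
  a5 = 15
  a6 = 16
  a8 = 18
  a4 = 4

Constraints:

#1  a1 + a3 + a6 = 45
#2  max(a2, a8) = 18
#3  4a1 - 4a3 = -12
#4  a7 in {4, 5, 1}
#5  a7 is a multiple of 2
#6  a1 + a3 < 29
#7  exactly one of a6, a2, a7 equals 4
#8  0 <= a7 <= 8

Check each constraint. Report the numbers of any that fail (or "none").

No — constraints 1, 6 are not satisfied.

#1 a1 + a3 + a6 = 14 + 17 + 16 = 47, not 45 — violated.
#2 max(18, 18) = 18 — OK.
#3 4a1 - 4a3 = 4(14) - 4(17) = -12 — OK.
#4 a7 = 4 is in {4, 5, 1} — OK.
#5 4 / 2 = 2, so 2 divides 4 — OK.
#6 a1 + a3 = 14 + 17 = 31; 31 ≥ 29, bound 29 not met — violated.
#7 a6=16, a2=18, a7=4; 1 of them equals 4 — OK.
#8 a7 = 4 lies in [0, 8] — OK.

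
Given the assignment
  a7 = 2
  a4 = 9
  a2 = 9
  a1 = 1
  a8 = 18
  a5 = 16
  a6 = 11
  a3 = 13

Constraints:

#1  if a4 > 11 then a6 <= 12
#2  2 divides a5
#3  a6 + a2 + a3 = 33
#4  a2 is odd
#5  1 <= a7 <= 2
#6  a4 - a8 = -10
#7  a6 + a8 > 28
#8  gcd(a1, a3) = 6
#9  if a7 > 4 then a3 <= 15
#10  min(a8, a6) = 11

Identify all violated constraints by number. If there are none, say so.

Constraints 6 and 8 do not hold.

#1 a4 = 9, not > 11; antecedent false, conditional vacuously true — holds.
#2 16 / 2 = 8, so 2 divides 16 — holds.
#3 a6 + a2 + a3 = 11 + 9 + 13 = 33 — holds.
#4 a2 = 9 is odd — holds.
#5 a7 = 2 lies in [1, 2] — holds.
#6 a4 - a8 = 9 - 18 = -9, not -10 — fails.
#7 a6 + a8 = 11 + 18 = 29; 29 > 28 — holds.
#8 gcd(1, 13) = 1, not 6 — fails.
#9 a7 = 2, not > 4; antecedent false, conditional vacuously true — holds.
#10 min(18, 11) = 11 — holds.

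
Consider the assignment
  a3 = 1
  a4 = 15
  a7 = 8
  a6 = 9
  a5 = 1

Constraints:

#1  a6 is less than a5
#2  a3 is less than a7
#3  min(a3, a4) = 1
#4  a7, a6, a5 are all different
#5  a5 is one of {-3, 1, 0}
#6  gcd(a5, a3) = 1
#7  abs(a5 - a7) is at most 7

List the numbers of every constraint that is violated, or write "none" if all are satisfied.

#1 a6 = 9, a5 = 1; 9 ≥ 1 (want <)  no
#2 a3 = 1, a7 = 8; 1 < 8  yes
#3 min(1, 15) = 1  yes
#4 values 8, 9, 1 are pairwise distinct  yes
#5 a5 = 1 is in {-3, 1, 0}  yes
#6 gcd(1, 1) = 1  yes
#7 abs(1 - 8) = 7; 7 ≤ 7  yes

Constraint 1 does not hold.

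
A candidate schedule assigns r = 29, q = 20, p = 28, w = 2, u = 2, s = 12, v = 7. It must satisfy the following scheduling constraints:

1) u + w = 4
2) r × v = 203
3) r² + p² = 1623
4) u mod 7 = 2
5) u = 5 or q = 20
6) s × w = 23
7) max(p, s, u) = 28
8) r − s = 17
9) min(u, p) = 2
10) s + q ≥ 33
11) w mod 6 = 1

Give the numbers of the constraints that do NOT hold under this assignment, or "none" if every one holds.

Constraints 3, 6, 10, 11 are violated.

1) u + w = 2 + 2 = 4  ✔
2) r × v = 29 × 7 = 203  ✔
3) r² + p² = 29² + 28² = 841 + 784 = 1625, not 1623  ✘
4) 2 mod 7 = 2  ✔
5) u = 2 ≠ 5, but q = 20 = 20 (second disjunct)  ✔
6) s × w = 12 × 2 = 24, not 23  ✘
7) max(28, 12, 2) = 28  ✔
8) r − s = 29 − 12 = 17  ✔
9) min(2, 28) = 2  ✔
10) s + q = 12 + 20 = 32; 32 < 33, bound 33 not met  ✘
11) 2 mod 6 = 2, not 1  ✘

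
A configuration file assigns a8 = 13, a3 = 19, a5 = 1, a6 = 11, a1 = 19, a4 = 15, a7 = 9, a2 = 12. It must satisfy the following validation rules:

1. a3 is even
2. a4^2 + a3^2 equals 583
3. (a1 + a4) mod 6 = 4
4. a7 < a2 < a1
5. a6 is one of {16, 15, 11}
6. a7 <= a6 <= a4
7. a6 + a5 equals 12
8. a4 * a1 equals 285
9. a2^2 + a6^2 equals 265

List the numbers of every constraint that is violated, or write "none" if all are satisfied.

1. a3 = 19 is odd  fails
2. a4^2 + a3^2 = 15^2 + 19^2 = 225 + 361 = 586, not 583  fails
3. a1 + a4 = 34; 34 mod 6 = 4  holds
4. values 9 < 12 < 19  holds
5. a6 = 11 is in {16, 15, 11}  holds
6. values 9 <= 11 <= 15  holds
7. a6 + a5 = 11 + 1 = 12  holds
8. a4 * a1 = 15 * 19 = 285  holds
9. a2^2 + a6^2 = 12^2 + 11^2 = 144 + 121 = 265  holds

The assignment fails constraints 1, 2.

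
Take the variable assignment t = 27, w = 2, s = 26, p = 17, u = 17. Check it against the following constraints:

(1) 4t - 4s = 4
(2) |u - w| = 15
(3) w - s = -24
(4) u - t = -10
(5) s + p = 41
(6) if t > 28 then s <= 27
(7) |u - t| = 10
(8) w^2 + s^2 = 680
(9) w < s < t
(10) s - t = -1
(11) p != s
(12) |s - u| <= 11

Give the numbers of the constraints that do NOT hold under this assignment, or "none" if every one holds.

Violated: 5.

(1) 4t - 4s = 4(27) - 4(26) = 4 — OK.
(2) |17 - 2| = 15 — OK.
(3) w - s = 2 - 26 = -24 — OK.
(4) u - t = 17 - 27 = -10 — OK.
(5) s + p = 26 + 17 = 43, not 41 — violated.
(6) t = 27, not > 28; antecedent false, conditional vacuously true — OK.
(7) |17 - 27| = 10 — OK.
(8) w^2 + s^2 = 2^2 + 26^2 = 4 + 676 = 680 — OK.
(9) values 2 < 26 < 27 — OK.
(10) s - t = 26 - 27 = -1 — OK.
(11) p = 17, s = 26; distinct — OK.
(12) |26 - 17| = 9; 9 ≤ 11 — OK.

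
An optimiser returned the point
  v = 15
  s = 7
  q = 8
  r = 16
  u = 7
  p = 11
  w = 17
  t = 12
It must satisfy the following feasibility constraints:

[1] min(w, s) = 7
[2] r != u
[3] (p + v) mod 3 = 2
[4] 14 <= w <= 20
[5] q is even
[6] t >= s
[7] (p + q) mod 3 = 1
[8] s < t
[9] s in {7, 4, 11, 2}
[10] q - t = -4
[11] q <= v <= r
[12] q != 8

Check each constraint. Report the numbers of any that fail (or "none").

[1] min(17, 7) = 7 — OK.
[2] r = 16, u = 7; distinct — OK.
[3] p + v = 26; 26 mod 3 = 2 — OK.
[4] w = 17 lies in [14, 20] — OK.
[5] q = 8 is even — OK.
[6] t = 12, s = 7; 12 ≥ 7 — OK.
[7] p + q = 19; 19 mod 3 = 1 — OK.
[8] s = 7, t = 12; 7 < 12 — OK.
[9] s = 7 is in {7, 4, 11, 2} — OK.
[10] q - t = 8 - 12 = -4 — OK.
[11] values 8 <= 15 <= 16 — OK.
[12] q = 8, but 8 is required to differ — violated.

Violated: 12.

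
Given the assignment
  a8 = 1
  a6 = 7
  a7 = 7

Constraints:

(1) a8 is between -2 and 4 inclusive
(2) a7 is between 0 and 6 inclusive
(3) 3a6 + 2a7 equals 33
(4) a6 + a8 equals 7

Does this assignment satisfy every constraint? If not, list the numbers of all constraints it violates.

(1) a8 = 1 lies in [-2, 4] — satisfied.
(2) a7 = 7 is outside [0, 6] — violated.
(3) 3a6 + 2a7 = 3(7) + 2(7) = 35, not 33 — violated.
(4) a6 + a8 = 7 + 1 = 8, not 7 — violated.

Violated: 2, 3, 4.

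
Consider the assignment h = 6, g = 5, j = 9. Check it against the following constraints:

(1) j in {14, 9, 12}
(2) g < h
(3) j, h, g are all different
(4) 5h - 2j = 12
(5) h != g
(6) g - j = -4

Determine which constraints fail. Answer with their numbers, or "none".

The assignment satisfies every constraint.

(1) j = 9 is in {14, 9, 12}  ✔
(2) g = 5, h = 6; 5 < 6  ✔
(3) values 9, 6, 5 are pairwise distinct  ✔
(4) 5h - 2j = 5(6) - 2(9) = 12  ✔
(5) h = 6, g = 5; distinct  ✔
(6) g - j = 5 - 9 = -4  ✔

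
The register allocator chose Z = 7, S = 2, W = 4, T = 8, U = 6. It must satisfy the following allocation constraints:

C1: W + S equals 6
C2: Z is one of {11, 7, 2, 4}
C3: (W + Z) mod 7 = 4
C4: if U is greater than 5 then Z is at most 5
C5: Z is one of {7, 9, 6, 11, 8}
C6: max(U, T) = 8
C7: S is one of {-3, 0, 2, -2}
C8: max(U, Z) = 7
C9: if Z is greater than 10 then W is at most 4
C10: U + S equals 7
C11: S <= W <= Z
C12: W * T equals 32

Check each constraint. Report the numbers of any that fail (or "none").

C1: W + S = 4 + 2 = 6  holds
C2: Z = 7 is in {11, 7, 2, 4}  holds
C3: W + Z = 11; 11 mod 7 = 4  holds
C4: U = 6 > 5, so we need Z ≤ 5; but Z = 7 > 5  fails
C5: Z = 7 is in {7, 9, 6, 11, 8}  holds
C6: max(6, 8) = 8  holds
C7: S = 2 is in {-3, 0, 2, -2}  holds
C8: max(6, 7) = 7  holds
C9: Z = 7, not > 10; antecedent false, conditional vacuously true  holds
C10: U + S = 6 + 2 = 8, not 7  fails
C11: values 2 <= 4 <= 7  holds
C12: W * T = 4 * 8 = 32  holds

Constraints 4, 10 are violated.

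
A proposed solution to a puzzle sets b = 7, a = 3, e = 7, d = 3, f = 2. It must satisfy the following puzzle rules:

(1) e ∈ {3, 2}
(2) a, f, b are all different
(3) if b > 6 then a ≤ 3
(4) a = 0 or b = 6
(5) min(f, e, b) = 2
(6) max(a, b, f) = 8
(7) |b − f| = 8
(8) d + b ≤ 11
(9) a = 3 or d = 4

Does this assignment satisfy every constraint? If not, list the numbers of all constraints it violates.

(1) e = 7 is not in {3, 2}  ✗
(2) values 3, 2, 7 are pairwise distinct  ✓
(3) b = 7 > 6, so we need a ≤ 3; a = 3 ≤ 3  ✓
(4) a = 3 ≠ 0 and b = 7 ≠ 6; both disjuncts false  ✗
(5) min(2, 7, 7) = 2  ✓
(6) max(3, 7, 2) = 7, not 8  ✗
(7) |7 − 2| = 5, not 8  ✗
(8) d + b = 3 + 7 = 10; 10 ≤ 11  ✓
(9) a = 3 = 3 (first disjunct)  ✓

Constraints 1, 4, 6, and 7 are violated.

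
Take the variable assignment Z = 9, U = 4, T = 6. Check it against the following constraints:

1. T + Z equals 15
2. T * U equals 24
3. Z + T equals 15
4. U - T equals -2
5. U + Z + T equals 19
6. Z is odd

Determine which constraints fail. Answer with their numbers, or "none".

1. T + Z = 6 + 9 = 15  ✔
2. T * U = 6 * 4 = 24  ✔
3. Z + T = 9 + 6 = 15  ✔
4. U - T = 4 - 6 = -2  ✔
5. U + Z + T = 4 + 9 + 6 = 19  ✔
6. Z = 9 is odd  ✔

None — every constraint holds.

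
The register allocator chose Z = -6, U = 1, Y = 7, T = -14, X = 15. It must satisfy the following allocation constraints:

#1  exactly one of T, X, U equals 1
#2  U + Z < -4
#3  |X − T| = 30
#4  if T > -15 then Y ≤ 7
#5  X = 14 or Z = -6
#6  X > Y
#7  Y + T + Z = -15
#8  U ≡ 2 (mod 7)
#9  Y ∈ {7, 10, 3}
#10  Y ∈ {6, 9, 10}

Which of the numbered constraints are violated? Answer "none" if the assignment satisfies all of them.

Violated: 3, 7, 8, 10.

#1 T=-14, X=15, U=1; 1 of them equals 1 — satisfied.
#2 U + Z = 1 + (-6) = -5; -5 < -4 — satisfied.
#3 |15 − (-14)| = 29, not 30 — violated.
#4 T = -14 > -15, so we need Y ≤ 7; Y = 7 ≤ 7 — satisfied.
#5 X = 15 ≠ 14, but Z = -6 = -6 (second disjunct) — satisfied.
#6 X = 15, Y = 7; 15 > 7 — satisfied.
#7 Y + T + Z = 7 + (-14) + (-6) = -13, not -15 — violated.
#8 1 mod 7 = 1, not 2 — violated.
#9 Y = 7 is in {7, 10, 3} — satisfied.
#10 Y = 7 is not in {6, 9, 10} — violated.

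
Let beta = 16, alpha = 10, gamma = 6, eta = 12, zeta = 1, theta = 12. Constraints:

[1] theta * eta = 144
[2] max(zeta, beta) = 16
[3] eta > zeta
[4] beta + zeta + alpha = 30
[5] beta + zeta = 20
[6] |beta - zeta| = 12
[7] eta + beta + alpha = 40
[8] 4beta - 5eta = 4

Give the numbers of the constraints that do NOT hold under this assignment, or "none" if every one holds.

Constraints 4, 5, 6, and 7 are violated.

[1] theta * eta = 12 * 12 = 144 — holds.
[2] max(1, 16) = 16 — holds.
[3] eta = 12, zeta = 1; 12 > 1 — holds.
[4] beta + zeta + alpha = 16 + 1 + 10 = 27, not 30 — fails.
[5] beta + zeta = 16 + 1 = 17, not 20 — fails.
[6] |16 - 1| = 15, not 12 — fails.
[7] eta + beta + alpha = 12 + 16 + 10 = 38, not 40 — fails.
[8] 4beta - 5eta = 4(16) - 5(12) = 4 — holds.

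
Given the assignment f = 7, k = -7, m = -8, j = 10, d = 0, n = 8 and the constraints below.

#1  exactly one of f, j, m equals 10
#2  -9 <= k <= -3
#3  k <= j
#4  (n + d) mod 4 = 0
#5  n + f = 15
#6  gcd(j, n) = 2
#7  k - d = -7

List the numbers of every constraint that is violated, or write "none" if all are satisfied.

#1 f=7, j=10, m=-8; 1 of them equals 10  holds
#2 k = -7 lies in [-9, -3]  holds
#3 k = -7, j = 10; -7 ≤ 10  holds
#4 n + d = 8; 8 mod 4 = 0  holds
#5 n + f = 8 + 7 = 15  holds
#6 gcd(10, 8) = 2  holds
#7 k - d = -7 - 0 = -7  holds

All constraints are satisfied.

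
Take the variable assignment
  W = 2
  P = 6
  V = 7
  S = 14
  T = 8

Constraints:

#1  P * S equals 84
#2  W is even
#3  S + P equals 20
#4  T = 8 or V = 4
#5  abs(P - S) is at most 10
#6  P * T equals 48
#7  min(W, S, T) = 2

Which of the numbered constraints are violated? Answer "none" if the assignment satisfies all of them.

#1 P * S = 6 * 14 = 84 — holds.
#2 W = 2 is even — holds.
#3 S + P = 14 + 6 = 20 — holds.
#4 T = 8 = 8 (first disjunct) — holds.
#5 abs(6 - 14) = 8; 8 ≤ 10 — holds.
#6 P * T = 6 * 8 = 48 — holds.
#7 min(2, 14, 8) = 2 — holds.

All constraints are satisfied.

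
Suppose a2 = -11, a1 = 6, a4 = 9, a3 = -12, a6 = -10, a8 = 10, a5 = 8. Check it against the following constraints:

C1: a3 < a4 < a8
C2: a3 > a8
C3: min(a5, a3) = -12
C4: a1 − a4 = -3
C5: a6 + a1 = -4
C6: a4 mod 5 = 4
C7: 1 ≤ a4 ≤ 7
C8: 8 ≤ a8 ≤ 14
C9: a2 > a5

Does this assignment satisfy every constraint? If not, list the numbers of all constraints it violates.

Constraints 2, 7, and 9 are violated.

C1: values -12 < 9 < 10 — OK.
C2: a3 = -12, a8 = 10; -12 ≤ 10 (want >) — violated.
C3: min(8, -12) = -12 — OK.
C4: a1 − a4 = 6 − 9 = -3 — OK.
C5: a6 + a1 = -10 + 6 = -4 — OK.
C6: 9 mod 5 = 4 — OK.
C7: a4 = 9 is outside [1, 7] — violated.
C8: a8 = 10 lies in [8, 14] — OK.
C9: a2 = -11, a5 = 8; -11 ≤ 8 (want >) — violated.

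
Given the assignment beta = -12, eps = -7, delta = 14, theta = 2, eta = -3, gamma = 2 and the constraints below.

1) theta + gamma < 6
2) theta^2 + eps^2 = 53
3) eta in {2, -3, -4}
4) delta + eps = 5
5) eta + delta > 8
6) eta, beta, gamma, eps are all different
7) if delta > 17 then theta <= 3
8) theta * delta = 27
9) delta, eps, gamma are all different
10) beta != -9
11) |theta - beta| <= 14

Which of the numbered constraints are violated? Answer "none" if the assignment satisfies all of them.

No — constraints 4, 8 are not satisfied.

1) theta + gamma = 2 + 2 = 4; 4 < 6 — satisfied.
2) theta^2 + eps^2 = 2^2 + (-7)^2 = 4 + 49 = 53 — satisfied.
3) eta = -3 is in {2, -3, -4} — satisfied.
4) delta + eps = 14 + (-7) = 7, not 5 — violated.
5) eta + delta = -3 + 14 = 11; 11 > 8 — satisfied.
6) values -3, -12, 2, -7 are pairwise distinct — satisfied.
7) delta = 14, not > 17; antecedent false, conditional vacuously true — satisfied.
8) theta * delta = 2 * 14 = 28, not 27 — violated.
9) values 14, -7, 2 are pairwise distinct — satisfied.
10) beta = -12, and -12 ≠ -9 — satisfied.
11) |2 - (-12)| = 14; 14 ≤ 14 — satisfied.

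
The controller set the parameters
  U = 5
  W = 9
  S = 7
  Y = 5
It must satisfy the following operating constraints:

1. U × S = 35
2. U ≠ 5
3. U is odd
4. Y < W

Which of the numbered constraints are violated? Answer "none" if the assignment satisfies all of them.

No — constraint 2 is not satisfied.

1. U × S = 5 × 7 = 35  yes
2. U = 5, but 5 is required to differ  no
3. U = 5 is odd  yes
4. Y = 5, W = 9; 5 < 9  yes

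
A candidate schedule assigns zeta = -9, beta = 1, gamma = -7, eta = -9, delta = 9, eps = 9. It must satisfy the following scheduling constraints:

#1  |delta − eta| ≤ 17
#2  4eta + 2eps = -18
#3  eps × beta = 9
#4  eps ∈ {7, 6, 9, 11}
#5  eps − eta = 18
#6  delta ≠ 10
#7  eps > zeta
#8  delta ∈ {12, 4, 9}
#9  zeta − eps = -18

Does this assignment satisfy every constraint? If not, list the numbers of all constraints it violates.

#1 |9 − (-9)| = 18; 18 > 17, exceeds bound 17  FAIL
#2 4eta + 2eps = 4(-9) + 2(9) = -18  OK
#3 eps × beta = 9 × 1 = 9  OK
#4 eps = 9 is in {7, 6, 9, 11}  OK
#5 eps − eta = 9 − (-9) = 18  OK
#6 delta = 9, and 9 ≠ 10  OK
#7 eps = 9, zeta = -9; 9 > -9  OK
#8 delta = 9 is in {12, 4, 9}  OK
#9 zeta − eps = -9 − 9 = -18  OK

No — constraint 1 is not satisfied.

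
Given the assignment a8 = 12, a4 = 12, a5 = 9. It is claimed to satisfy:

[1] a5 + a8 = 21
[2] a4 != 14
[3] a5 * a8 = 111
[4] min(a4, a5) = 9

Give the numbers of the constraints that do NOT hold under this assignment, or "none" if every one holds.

No — constraint 3 is not satisfied.

[1] a5 + a8 = 9 + 12 = 21 — holds.
[2] a4 = 12, and 12 ≠ 14 — holds.
[3] a5 * a8 = 9 * 12 = 108, not 111 — fails.
[4] min(12, 9) = 9 — holds.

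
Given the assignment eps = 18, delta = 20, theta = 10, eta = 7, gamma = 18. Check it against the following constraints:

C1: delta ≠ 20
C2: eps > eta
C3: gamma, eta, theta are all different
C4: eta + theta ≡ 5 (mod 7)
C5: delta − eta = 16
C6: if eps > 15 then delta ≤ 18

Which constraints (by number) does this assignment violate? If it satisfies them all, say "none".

C1: delta = 20, but 20 is required to differ — fails.
C2: eps = 18, eta = 7; 18 > 7 — holds.
C3: values 18, 7, 10 are pairwise distinct — holds.
C4: eta + theta = 17; 17 mod 7 = 3, not 5 — fails.
C5: delta − eta = 20 − 7 = 13, not 16 — fails.
C6: eps = 18 > 15, so we need delta ≤ 18; but delta = 20 > 18 — fails.

Constraints 1, 4, 5, 6 are violated.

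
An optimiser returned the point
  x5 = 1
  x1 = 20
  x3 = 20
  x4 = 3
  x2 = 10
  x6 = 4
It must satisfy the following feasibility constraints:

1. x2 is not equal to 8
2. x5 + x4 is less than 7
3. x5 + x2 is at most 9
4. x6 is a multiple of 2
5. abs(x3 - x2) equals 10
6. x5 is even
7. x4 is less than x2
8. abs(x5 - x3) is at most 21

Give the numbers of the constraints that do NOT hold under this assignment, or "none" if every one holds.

No — constraints 3, 6 are not satisfied.

1. x2 = 10, and 10 ≠ 8 — satisfied.
2. x5 + x4 = 1 + 3 = 4; 4 < 7 — satisfied.
3. x5 + x2 = 1 + 10 = 11; 11 > 9, bound 9 not met — violated.
4. 4 / 2 = 2, so 2 divides 4 — satisfied.
5. abs(20 - 10) = 10 — satisfied.
6. x5 = 1 is odd — violated.
7. x4 = 3, x2 = 10; 3 < 10 — satisfied.
8. abs(1 - 20) = 19; 19 ≤ 21 — satisfied.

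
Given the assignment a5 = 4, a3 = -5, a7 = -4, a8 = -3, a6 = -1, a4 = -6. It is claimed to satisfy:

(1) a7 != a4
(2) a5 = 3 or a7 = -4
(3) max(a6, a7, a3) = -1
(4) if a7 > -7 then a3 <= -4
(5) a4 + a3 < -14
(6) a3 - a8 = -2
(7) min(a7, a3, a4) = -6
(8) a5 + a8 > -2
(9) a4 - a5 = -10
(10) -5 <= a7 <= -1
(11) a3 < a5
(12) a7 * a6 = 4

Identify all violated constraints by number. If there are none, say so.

Violated: 5.

(1) a7 = -4, a4 = -6; distinct  ✔
(2) a5 = 4 ≠ 3, but a7 = -4 = -4 (second disjunct)  ✔
(3) max(-1, -4, -5) = -1  ✔
(4) a7 = -4 > -7, so we need a3 ≤ -4; a3 = -5 ≤ -4  ✔
(5) a4 + a3 = -6 + (-5) = -11; -11 ≥ -14, bound -14 not met  ✘
(6) a3 - a8 = -5 - (-3) = -2  ✔
(7) min(-4, -5, -6) = -6  ✔
(8) a5 + a8 = 4 + (-3) = 1; 1 > -2  ✔
(9) a4 - a5 = -6 - 4 = -10  ✔
(10) a7 = -4 lies in [-5, -1]  ✔
(11) a3 = -5, a5 = 4; -5 < 4  ✔
(12) a7 * a6 = -4 * (-1) = 4  ✔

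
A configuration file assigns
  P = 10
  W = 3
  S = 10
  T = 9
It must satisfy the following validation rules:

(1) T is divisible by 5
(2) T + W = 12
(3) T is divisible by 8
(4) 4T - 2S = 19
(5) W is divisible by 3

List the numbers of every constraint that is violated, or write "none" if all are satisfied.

(1) 9 = 5*1 + 4, so 5 does not divide 9  FAIL
(2) T + W = 9 + 3 = 12  OK
(3) 9 = 8*1 + 1, so 8 does not divide 9  FAIL
(4) 4T - 2S = 4(9) - 2(10) = 16, not 19  FAIL
(5) 3 / 3 = 1, so 3 divides 3  OK

Constraints 1, 3, 4 do not hold.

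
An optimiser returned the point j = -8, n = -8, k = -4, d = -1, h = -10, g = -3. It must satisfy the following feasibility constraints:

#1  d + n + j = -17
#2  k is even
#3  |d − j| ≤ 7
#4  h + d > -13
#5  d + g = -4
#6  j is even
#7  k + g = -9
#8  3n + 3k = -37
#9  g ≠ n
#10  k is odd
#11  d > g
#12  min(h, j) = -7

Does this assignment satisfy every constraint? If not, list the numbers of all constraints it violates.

#1 d + n + j = -1 + (-8) + (-8) = -17 — OK.
#2 k = -4 is even — OK.
#3 |-1 − (-8)| = 7; 7 ≤ 7 — OK.
#4 h + d = -10 + (-1) = -11; -11 > -13 — OK.
#5 d + g = -1 + (-3) = -4 — OK.
#6 j = -8 is even — OK.
#7 k + g = -4 + (-3) = -7, not -9 — violated.
#8 3n + 3k = 3(-8) + 3(-4) = -36, not -37 — violated.
#9 g = -3, n = -8; distinct — OK.
#10 k = -4 is even — violated.
#11 d = -1, g = -3; -1 > -3 — OK.
#12 min(-10, -8) = -10, not -7 — violated.

The assignment fails constraints 7, 8, 10, 12.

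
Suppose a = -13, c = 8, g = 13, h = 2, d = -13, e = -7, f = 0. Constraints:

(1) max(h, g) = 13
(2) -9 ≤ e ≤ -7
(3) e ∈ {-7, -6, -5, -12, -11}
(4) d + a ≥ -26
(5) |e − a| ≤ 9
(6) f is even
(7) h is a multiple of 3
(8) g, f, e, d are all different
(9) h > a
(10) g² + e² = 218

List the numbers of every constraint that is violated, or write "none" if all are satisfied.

(1) max(2, 13) = 13  true
(2) e = -7 lies in [-9, -7]  true
(3) e = -7 is in {-7, -6, -5, -12, -11}  true
(4) d + a = -13 + (-13) = -26; -26 ≥ -26  true
(5) |-7 − (-13)| = 6; 6 ≤ 9  true
(6) f = 0 is even  true
(7) 2 = 3×0 + 2, so 3 does not divide 2  false
(8) values 13, 0, -7, -13 are pairwise distinct  true
(9) h = 2, a = -13; 2 > -13  true
(10) g² + e² = 13² + (-7)² = 169 + 49 = 218  true

No — constraint 7 is not satisfied.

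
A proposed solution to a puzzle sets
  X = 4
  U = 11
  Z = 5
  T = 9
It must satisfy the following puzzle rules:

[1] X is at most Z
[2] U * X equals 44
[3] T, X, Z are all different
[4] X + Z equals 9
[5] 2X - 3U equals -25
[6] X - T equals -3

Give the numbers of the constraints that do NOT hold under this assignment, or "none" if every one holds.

Constraint 6 does not hold.

[1] X = 4, Z = 5; 4 ≤ 5  true
[2] U * X = 11 * 4 = 44  true
[3] values 9, 4, 5 are pairwise distinct  true
[4] X + Z = 4 + 5 = 9  true
[5] 2X - 3U = 2(4) - 3(11) = -25  true
[6] X - T = 4 - 9 = -5, not -3  false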